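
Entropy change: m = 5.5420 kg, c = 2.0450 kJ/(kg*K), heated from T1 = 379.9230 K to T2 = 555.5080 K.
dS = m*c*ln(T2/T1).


T2/T1 = 1.4622
ln(T2/T1) = 0.3799
dS = 5.5420 * 2.0450 * 0.3799 = 4.3057 kJ/K

4.3057 kJ/K


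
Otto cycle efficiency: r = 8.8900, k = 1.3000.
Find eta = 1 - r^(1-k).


r^(k-1) = 1.9261
eta = 1 - 1/1.9261 = 0.4808 = 48.0806%

48.0806%


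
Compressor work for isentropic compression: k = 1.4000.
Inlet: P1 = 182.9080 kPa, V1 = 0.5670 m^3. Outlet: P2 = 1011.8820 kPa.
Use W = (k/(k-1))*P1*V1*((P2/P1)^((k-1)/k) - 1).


(k-1)/k = 0.2857
(P2/P1)^exp = 1.6303
W = 3.5000 * 182.9080 * 0.5670 * (1.6303 - 1) = 228.7716 kJ

228.7716 kJ


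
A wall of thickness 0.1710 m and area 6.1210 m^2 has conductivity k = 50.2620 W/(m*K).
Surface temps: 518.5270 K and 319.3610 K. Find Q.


dT = 199.1660 K
Q = 50.2620 * 6.1210 * 199.1660 / 0.1710 = 358328.4048 W

358328.4048 W


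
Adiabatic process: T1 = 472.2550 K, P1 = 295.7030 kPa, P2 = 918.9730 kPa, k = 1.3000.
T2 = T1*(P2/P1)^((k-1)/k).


(k-1)/k = 0.2308
(P2/P1)^exp = 1.2991
T2 = 472.2550 * 1.2991 = 613.5051 K

613.5051 K


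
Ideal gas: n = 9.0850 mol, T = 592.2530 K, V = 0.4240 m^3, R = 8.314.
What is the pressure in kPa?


P = nRT/V = 9.0850 * 8.314 * 592.2530 / 0.4240
= 44734.4623 / 0.4240 = 105505.8072 Pa = 105.5058 kPa

105.5058 kPa


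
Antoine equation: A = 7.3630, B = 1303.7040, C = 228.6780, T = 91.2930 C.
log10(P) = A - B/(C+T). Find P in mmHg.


C+T = 319.9710
B/(C+T) = 4.0744
log10(P) = 7.3630 - 4.0744 = 3.2886
P = 10^3.2886 = 1943.3712 mmHg

1943.3712 mmHg


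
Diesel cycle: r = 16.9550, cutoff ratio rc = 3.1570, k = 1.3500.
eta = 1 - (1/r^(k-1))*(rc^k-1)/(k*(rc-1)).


r^(k-1) = 2.6931
rc^k = 4.7209
eta = 0.5255 = 52.5535%

52.5535%


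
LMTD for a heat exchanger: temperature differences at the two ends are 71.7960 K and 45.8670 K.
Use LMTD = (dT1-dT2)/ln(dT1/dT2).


dT1/dT2 = 1.5653
ln(dT1/dT2) = 0.4481
LMTD = 25.9290 / 0.4481 = 57.8665 K

57.8665 K


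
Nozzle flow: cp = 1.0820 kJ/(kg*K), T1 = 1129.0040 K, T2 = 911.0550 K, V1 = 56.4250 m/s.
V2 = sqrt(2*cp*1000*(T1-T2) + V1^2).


dT = 217.9490 K
2*cp*1000*dT = 471641.6360
V1^2 = 3183.7806
V2 = sqrt(474825.4166) = 689.0758 m/s

689.0758 m/s


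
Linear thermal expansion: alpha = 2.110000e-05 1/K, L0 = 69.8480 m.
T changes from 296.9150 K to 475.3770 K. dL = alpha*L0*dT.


dT = 178.4620 K
dL = 2.110000e-05 * 69.8480 * 178.4620 = 0.263016 m
L_final = 70.111016 m

dL = 0.263016 m


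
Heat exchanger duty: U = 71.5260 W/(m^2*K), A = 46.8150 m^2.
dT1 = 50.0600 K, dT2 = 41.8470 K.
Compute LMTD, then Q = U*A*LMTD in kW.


LMTD = 45.8309 K
Q = 71.5260 * 46.8150 * 45.8309 = 153464.3518 W = 153.4644 kW

153.4644 kW


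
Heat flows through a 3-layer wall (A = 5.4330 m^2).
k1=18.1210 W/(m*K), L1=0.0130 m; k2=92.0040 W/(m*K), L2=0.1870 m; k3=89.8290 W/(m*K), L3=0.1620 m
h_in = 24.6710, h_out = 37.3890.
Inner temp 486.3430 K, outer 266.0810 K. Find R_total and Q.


R_conv_in = 1/(24.6710*5.4330) = 0.0075
R_1 = 0.0130/(18.1210*5.4330) = 0.0001
R_2 = 0.1870/(92.0040*5.4330) = 0.0004
R_3 = 0.1620/(89.8290*5.4330) = 0.0003
R_conv_out = 1/(37.3890*5.4330) = 0.0049
R_total = 0.0132 K/W
Q = 220.2620 / 0.0132 = 16659.3362 W

R_total = 0.0132 K/W, Q = 16659.3362 W


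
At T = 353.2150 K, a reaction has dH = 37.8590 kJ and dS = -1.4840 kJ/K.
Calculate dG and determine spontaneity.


T*dS = 353.2150 * -1.4840 = -524.1711 kJ
dG = 37.8590 + 524.1711 = 562.0301 kJ (non-spontaneous)

dG = 562.0301 kJ, non-spontaneous


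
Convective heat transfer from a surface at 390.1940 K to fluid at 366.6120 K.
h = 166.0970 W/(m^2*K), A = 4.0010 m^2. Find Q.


dT = 23.5820 K
Q = 166.0970 * 4.0010 * 23.5820 = 15671.5147 W

15671.5147 W


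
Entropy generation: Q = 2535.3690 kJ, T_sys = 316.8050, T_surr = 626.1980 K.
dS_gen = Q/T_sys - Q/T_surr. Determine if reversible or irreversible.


dS_sys = 2535.3690/316.8050 = 8.0029 kJ/K
dS_surr = -2535.3690/626.1980 = -4.0488 kJ/K
dS_gen = 8.0029 - 4.0488 = 3.9541 kJ/K (irreversible)

dS_gen = 3.9541 kJ/K, irreversible


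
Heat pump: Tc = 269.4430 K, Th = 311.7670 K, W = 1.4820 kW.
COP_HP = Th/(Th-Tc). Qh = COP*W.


COP = 311.7670 / 42.3240 = 7.3662
Qh = 7.3662 * 1.4820 = 10.9167 kW

COP = 7.3662, Qh = 10.9167 kW


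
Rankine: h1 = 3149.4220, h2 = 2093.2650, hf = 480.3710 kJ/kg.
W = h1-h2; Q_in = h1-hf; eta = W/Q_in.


W = 1056.1570 kJ/kg
Q_in = 2669.0510 kJ/kg
eta = 0.3957 = 39.5705%

eta = 39.5705%


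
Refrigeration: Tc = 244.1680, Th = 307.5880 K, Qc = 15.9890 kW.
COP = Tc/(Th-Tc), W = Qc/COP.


COP = 244.1680 / 63.4200 = 3.8500
W = 15.9890 / 3.8500 = 4.1530 kW

COP = 3.8500, W = 4.1530 kW


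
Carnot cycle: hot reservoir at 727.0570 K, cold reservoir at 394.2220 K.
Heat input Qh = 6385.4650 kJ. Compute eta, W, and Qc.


eta = 1 - 394.2220/727.0570 = 0.4578
W = 0.4578 * 6385.4650 = 2923.1632 kJ
Qc = 6385.4650 - 2923.1632 = 3462.3018 kJ

eta = 45.7784%, W = 2923.1632 kJ, Qc = 3462.3018 kJ


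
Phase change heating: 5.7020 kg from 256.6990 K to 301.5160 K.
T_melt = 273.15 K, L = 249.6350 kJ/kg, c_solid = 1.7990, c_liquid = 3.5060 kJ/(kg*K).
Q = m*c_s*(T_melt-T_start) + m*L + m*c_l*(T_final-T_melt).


Q1 (sensible, solid) = 5.7020 * 1.7990 * 16.4510 = 168.7527 kJ
Q2 (latent) = 5.7020 * 249.6350 = 1423.4188 kJ
Q3 (sensible, liquid) = 5.7020 * 3.5060 * 28.3660 = 567.0707 kJ
Q_total = 2159.2422 kJ

2159.2422 kJ


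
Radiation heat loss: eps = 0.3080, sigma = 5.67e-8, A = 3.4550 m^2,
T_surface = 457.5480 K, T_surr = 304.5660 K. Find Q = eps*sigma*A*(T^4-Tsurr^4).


T^4 = 4.3827e+10
Tsurr^4 = 8.6045e+09
Q = 0.3080 * 5.67e-8 * 3.4550 * 3.5223e+10 = 2125.2406 W

2125.2406 W


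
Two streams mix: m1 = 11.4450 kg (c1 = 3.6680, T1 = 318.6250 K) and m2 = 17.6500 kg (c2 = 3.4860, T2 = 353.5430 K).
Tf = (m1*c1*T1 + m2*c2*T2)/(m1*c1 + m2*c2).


num = 35128.7187
den = 103.5082
Tf = 339.3812 K

339.3812 K


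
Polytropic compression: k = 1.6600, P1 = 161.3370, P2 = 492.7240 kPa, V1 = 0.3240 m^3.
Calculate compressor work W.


(k-1)/k = 0.3976
(P2/P1)^exp = 1.5588
W = 2.5152 * 161.3370 * 0.3240 * (1.5588 - 1) = 73.4631 kJ

73.4631 kJ


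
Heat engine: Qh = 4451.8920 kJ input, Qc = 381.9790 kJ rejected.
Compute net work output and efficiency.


W = 4451.8920 - 381.9790 = 4069.9130 kJ
eta = 4069.9130 / 4451.8920 = 0.9142 = 91.4199%

W = 4069.9130 kJ, eta = 91.4199%


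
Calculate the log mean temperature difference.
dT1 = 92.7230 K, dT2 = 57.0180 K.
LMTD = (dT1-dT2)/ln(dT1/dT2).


dT1/dT2 = 1.6262
ln(dT1/dT2) = 0.4862
LMTD = 35.7050 / 0.4862 = 73.4294 K

73.4294 K


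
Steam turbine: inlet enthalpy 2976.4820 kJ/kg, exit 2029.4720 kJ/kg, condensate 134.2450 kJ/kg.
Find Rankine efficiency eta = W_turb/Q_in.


W = 947.0100 kJ/kg
Q_in = 2842.2370 kJ/kg
eta = 0.3332 = 33.3192%

eta = 33.3192%


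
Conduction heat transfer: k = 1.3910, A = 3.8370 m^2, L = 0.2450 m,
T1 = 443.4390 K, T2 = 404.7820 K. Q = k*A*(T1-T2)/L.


dT = 38.6570 K
Q = 1.3910 * 3.8370 * 38.6570 / 0.2450 = 842.1336 W

842.1336 W


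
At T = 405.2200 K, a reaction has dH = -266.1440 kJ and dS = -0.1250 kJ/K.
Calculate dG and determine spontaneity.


T*dS = 405.2200 * -0.1250 = -50.6525 kJ
dG = -266.1440 + 50.6525 = -215.4915 kJ (spontaneous)

dG = -215.4915 kJ, spontaneous


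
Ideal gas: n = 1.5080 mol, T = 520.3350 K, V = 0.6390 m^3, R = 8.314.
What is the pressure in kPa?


P = nRT/V = 1.5080 * 8.314 * 520.3350 / 0.6390
= 6523.7063 / 0.6390 = 10209.2430 Pa = 10.2092 kPa

10.2092 kPa


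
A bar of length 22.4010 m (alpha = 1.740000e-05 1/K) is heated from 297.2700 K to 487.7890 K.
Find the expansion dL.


dT = 190.5190 K
dL = 1.740000e-05 * 22.4010 * 190.5190 = 0.074260 m
L_final = 22.475260 m

dL = 0.074260 m


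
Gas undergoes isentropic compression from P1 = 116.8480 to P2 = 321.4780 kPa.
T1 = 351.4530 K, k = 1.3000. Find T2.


(k-1)/k = 0.2308
(P2/P1)^exp = 1.2631
T2 = 351.4530 * 1.2631 = 443.9124 K

443.9124 K


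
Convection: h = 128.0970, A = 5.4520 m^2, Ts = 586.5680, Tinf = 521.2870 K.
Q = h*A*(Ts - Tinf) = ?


dT = 65.2810 K
Q = 128.0970 * 5.4520 * 65.2810 = 45591.2610 W

45591.2610 W


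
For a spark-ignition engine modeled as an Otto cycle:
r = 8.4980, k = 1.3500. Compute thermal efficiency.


r^(k-1) = 2.1148
eta = 1 - 1/2.1148 = 0.5271 = 52.7133%

52.7133%


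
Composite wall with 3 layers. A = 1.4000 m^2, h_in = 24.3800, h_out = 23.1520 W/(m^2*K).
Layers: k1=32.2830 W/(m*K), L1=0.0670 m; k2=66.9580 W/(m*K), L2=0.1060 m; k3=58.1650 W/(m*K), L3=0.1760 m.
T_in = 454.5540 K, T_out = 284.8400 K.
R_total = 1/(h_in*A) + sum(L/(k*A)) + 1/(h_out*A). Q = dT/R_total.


R_conv_in = 1/(24.3800*1.4000) = 0.0293
R_1 = 0.0670/(32.2830*1.4000) = 0.0015
R_2 = 0.1060/(66.9580*1.4000) = 0.0011
R_3 = 0.1760/(58.1650*1.4000) = 0.0022
R_conv_out = 1/(23.1520*1.4000) = 0.0309
R_total = 0.0649 K/W
Q = 169.7140 / 0.0649 = 2614.0182 W

R_total = 0.0649 K/W, Q = 2614.0182 W


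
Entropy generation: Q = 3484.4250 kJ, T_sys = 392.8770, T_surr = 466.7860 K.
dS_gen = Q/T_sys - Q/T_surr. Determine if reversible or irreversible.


dS_sys = 3484.4250/392.8770 = 8.8690 kJ/K
dS_surr = -3484.4250/466.7860 = -7.4647 kJ/K
dS_gen = 8.8690 - 7.4647 = 1.4043 kJ/K (irreversible)

dS_gen = 1.4043 kJ/K, irreversible


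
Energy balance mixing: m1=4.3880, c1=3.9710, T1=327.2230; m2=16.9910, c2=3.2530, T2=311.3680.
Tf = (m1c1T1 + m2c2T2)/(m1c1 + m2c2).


num = 22911.6242
den = 72.6965
Tf = 315.1683 K

315.1683 K


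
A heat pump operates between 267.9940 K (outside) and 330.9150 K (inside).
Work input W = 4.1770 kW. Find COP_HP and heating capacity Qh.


COP = 330.9150 / 62.9210 = 5.2592
Qh = 5.2592 * 4.1770 = 21.9677 kW

COP = 5.2592, Qh = 21.9677 kW


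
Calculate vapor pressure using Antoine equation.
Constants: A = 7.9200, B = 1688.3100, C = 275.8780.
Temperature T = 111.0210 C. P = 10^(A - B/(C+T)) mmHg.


C+T = 386.8990
B/(C+T) = 4.3637
log10(P) = 7.9200 - 4.3637 = 3.5563
P = 10^3.5563 = 3600.0043 mmHg

3600.0043 mmHg


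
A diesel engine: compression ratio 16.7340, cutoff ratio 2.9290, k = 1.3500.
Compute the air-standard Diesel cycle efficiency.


r^(k-1) = 2.6808
rc^k = 4.2665
eta = 0.5321 = 53.2097%

53.2097%


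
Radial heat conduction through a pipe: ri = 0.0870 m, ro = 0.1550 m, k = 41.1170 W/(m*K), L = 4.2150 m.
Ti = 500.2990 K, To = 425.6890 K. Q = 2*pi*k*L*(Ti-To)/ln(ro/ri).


dT = 74.6100 K
ln(ro/ri) = 0.5775
Q = 2*pi*41.1170*4.2150*74.6100 / 0.5775 = 140679.6035 W

140679.6035 W


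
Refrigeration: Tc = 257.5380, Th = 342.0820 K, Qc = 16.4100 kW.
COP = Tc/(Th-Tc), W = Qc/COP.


COP = 257.5380 / 84.5440 = 3.0462
W = 16.4100 / 3.0462 = 5.3870 kW

COP = 3.0462, W = 5.3870 kW


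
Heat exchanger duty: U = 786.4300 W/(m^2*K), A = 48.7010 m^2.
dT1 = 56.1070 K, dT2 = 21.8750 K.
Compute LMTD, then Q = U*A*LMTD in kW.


LMTD = 36.3429 K
Q = 786.4300 * 48.7010 * 36.3429 = 1391931.8787 W = 1391.9319 kW

1391.9319 kW


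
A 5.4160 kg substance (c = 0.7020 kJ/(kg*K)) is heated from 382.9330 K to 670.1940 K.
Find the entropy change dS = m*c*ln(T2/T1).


T2/T1 = 1.7502
ln(T2/T1) = 0.5597
dS = 5.4160 * 0.7020 * 0.5597 = 2.1280 kJ/K

2.1280 kJ/K


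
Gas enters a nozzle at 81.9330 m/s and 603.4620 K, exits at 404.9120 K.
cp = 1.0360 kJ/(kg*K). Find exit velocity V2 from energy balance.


dT = 198.5500 K
2*cp*1000*dT = 411395.6000
V1^2 = 6713.0165
V2 = sqrt(418108.6165) = 646.6132 m/s

646.6132 m/s


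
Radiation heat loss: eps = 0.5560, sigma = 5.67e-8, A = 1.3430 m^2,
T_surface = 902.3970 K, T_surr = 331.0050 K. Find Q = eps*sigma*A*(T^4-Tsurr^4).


T^4 = 6.6312e+11
Tsurr^4 = 1.2004e+10
Q = 0.5560 * 5.67e-8 * 1.3430 * 6.5111e+11 = 27567.0581 W

27567.0581 W


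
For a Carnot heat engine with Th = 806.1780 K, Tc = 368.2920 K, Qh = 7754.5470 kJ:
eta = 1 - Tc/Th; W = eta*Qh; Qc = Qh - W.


eta = 1 - 368.2920/806.1780 = 0.5432
W = 0.5432 * 7754.5470 = 4211.9824 kJ
Qc = 7754.5470 - 4211.9824 = 3542.5646 kJ

eta = 54.3163%, W = 4211.9824 kJ, Qc = 3542.5646 kJ


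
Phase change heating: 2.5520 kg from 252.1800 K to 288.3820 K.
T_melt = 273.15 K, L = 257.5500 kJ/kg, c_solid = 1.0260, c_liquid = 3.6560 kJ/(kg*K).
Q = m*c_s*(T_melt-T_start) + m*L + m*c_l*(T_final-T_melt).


Q1 (sensible, solid) = 2.5520 * 1.0260 * 20.9700 = 54.9068 kJ
Q2 (latent) = 2.5520 * 257.5500 = 657.2676 kJ
Q3 (sensible, liquid) = 2.5520 * 3.6560 * 15.2320 = 142.1163 kJ
Q_total = 854.2907 kJ

854.2907 kJ


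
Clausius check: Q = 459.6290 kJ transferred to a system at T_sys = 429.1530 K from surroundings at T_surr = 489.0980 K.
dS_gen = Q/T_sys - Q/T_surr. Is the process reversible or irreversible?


dS_sys = 459.6290/429.1530 = 1.0710 kJ/K
dS_surr = -459.6290/489.0980 = -0.9397 kJ/K
dS_gen = 1.0710 - 0.9397 = 0.1313 kJ/K (irreversible)

dS_gen = 0.1313 kJ/K, irreversible


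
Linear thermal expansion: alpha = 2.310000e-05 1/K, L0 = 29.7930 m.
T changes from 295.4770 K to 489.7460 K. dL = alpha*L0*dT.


dT = 194.2690 K
dL = 2.310000e-05 * 29.7930 * 194.2690 = 0.133699 m
L_final = 29.926699 m

dL = 0.133699 m


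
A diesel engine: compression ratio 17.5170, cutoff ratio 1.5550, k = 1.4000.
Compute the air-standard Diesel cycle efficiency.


r^(k-1) = 3.1433
rc^k = 1.8553
eta = 0.6498 = 64.9787%

64.9787%


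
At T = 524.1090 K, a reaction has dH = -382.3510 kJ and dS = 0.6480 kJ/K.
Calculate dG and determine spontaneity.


T*dS = 524.1090 * 0.6480 = 339.6226 kJ
dG = -382.3510 - 339.6226 = -721.9736 kJ (spontaneous)

dG = -721.9736 kJ, spontaneous


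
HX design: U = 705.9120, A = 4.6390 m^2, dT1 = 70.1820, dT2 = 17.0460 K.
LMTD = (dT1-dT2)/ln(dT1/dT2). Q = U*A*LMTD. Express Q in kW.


LMTD = 37.5473 K
Q = 705.9120 * 4.6390 * 37.5473 = 122956.9976 W = 122.9570 kW

122.9570 kW


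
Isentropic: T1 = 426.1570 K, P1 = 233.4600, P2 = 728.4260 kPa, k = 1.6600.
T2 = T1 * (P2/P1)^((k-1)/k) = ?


(k-1)/k = 0.3976
(P2/P1)^exp = 1.5721
T2 = 426.1570 * 1.5721 = 669.9587 K

669.9587 K


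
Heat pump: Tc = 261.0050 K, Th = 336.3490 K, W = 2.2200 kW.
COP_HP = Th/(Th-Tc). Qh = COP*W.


COP = 336.3490 / 75.3440 = 4.4642
Qh = 4.4642 * 2.2200 = 9.9105 kW

COP = 4.4642, Qh = 9.9105 kW


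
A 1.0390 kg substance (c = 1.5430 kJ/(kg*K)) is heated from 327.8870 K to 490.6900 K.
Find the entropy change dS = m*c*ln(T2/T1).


T2/T1 = 1.4965
ln(T2/T1) = 0.4031
dS = 1.0390 * 1.5430 * 0.4031 = 0.6463 kJ/K

0.6463 kJ/K


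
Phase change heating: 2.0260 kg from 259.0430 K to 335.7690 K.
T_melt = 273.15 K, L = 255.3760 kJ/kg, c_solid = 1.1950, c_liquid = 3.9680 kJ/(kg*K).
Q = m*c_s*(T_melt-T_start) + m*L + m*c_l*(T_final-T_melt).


Q1 (sensible, solid) = 2.0260 * 1.1950 * 14.1070 = 34.1540 kJ
Q2 (latent) = 2.0260 * 255.3760 = 517.3918 kJ
Q3 (sensible, liquid) = 2.0260 * 3.9680 * 62.6190 = 503.4047 kJ
Q_total = 1054.9505 kJ

1054.9505 kJ


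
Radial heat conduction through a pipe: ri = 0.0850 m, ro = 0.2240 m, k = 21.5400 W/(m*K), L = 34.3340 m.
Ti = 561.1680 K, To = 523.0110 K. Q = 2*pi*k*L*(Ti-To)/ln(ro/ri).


dT = 38.1570 K
ln(ro/ri) = 0.9690
Q = 2*pi*21.5400*34.3340*38.1570 / 0.9690 = 182979.6311 W

182979.6311 W


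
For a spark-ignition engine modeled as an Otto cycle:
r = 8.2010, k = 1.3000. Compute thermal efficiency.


r^(k-1) = 1.8800
eta = 1 - 1/1.8800 = 0.4681 = 46.8088%

46.8088%


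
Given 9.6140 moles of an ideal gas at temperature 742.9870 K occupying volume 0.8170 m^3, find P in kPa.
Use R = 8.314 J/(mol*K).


P = nRT/V = 9.6140 * 8.314 * 742.9870 / 0.8170
= 59387.5423 / 0.8170 = 72689.7703 Pa = 72.6898 kPa

72.6898 kPa


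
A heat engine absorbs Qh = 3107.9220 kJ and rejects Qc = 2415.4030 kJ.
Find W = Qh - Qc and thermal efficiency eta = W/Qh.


W = 3107.9220 - 2415.4030 = 692.5190 kJ
eta = 692.5190 / 3107.9220 = 0.2228 = 22.2824%

W = 692.5190 kJ, eta = 22.2824%


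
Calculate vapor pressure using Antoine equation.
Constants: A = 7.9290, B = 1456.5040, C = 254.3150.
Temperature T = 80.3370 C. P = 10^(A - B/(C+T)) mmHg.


C+T = 334.6520
B/(C+T) = 4.3523
log10(P) = 7.9290 - 4.3523 = 3.5767
P = 10^3.5767 = 3773.1639 mmHg

3773.1639 mmHg


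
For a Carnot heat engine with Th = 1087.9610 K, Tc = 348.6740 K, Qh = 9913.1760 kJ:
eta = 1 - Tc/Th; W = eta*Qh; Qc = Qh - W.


eta = 1 - 348.6740/1087.9610 = 0.6795
W = 0.6795 * 9913.1760 = 6736.1626 kJ
Qc = 9913.1760 - 6736.1626 = 3177.0134 kJ

eta = 67.9516%, W = 6736.1626 kJ, Qc = 3177.0134 kJ


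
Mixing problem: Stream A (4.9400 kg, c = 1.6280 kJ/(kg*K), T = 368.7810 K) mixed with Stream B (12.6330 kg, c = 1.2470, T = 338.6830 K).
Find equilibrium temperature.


num = 8301.2470
den = 23.7957
Tf = 348.8553 K

348.8553 K


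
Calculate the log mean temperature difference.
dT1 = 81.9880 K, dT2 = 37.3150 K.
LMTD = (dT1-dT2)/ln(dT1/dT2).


dT1/dT2 = 2.1972
ln(dT1/dT2) = 0.7872
LMTD = 44.6730 / 0.7872 = 56.7509 K

56.7509 K


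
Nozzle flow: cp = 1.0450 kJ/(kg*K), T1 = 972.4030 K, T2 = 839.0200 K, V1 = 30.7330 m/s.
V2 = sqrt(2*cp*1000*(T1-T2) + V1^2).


dT = 133.3830 K
2*cp*1000*dT = 278770.4700
V1^2 = 944.5173
V2 = sqrt(279714.9873) = 528.8809 m/s

528.8809 m/s


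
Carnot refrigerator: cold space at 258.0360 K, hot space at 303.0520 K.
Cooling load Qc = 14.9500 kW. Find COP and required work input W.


COP = 258.0360 / 45.0160 = 5.7321
W = 14.9500 / 5.7321 = 2.6081 kW

COP = 5.7321, W = 2.6081 kW


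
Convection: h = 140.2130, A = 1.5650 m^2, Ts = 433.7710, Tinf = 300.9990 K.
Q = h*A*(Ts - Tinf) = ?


dT = 132.7720 K
Q = 140.2130 * 1.5650 * 132.7720 = 29134.6041 W

29134.6041 W


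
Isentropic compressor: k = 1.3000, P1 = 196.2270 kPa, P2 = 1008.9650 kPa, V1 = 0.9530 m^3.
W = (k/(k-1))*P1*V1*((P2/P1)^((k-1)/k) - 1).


(k-1)/k = 0.2308
(P2/P1)^exp = 1.4592
W = 4.3333 * 196.2270 * 0.9530 * (1.4592 - 1) = 372.0842 kJ

372.0842 kJ


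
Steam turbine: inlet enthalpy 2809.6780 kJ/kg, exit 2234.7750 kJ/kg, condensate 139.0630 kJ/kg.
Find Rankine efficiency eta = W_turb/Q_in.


W = 574.9030 kJ/kg
Q_in = 2670.6150 kJ/kg
eta = 0.2153 = 21.5270%

eta = 21.5270%


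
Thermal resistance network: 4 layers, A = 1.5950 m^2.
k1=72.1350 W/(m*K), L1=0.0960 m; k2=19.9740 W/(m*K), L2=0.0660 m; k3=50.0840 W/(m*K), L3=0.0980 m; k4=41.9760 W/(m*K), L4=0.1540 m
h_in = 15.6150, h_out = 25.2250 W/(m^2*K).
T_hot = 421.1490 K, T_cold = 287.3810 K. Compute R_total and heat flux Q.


R_conv_in = 1/(15.6150*1.5950) = 0.0402
R_1 = 0.0960/(72.1350*1.5950) = 0.0008
R_2 = 0.0660/(19.9740*1.5950) = 0.0021
R_3 = 0.0980/(50.0840*1.5950) = 0.0012
R_4 = 0.1540/(41.9760*1.5950) = 0.0023
R_conv_out = 1/(25.2250*1.5950) = 0.0249
R_total = 0.0714 K/W
Q = 133.7680 / 0.0714 = 1872.4852 W

R_total = 0.0714 K/W, Q = 1872.4852 W


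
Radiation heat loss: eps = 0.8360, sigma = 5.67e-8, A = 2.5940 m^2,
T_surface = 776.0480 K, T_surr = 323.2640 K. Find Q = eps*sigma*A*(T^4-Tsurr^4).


T^4 = 3.6271e+11
Tsurr^4 = 1.0920e+10
Q = 0.8360 * 5.67e-8 * 2.5940 * 3.5179e+11 = 43255.0915 W

43255.0915 W


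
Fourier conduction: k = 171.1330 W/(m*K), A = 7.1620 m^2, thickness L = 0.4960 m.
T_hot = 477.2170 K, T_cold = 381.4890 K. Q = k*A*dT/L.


dT = 95.7280 K
Q = 171.1330 * 7.1620 * 95.7280 / 0.4960 = 236551.3274 W

236551.3274 W


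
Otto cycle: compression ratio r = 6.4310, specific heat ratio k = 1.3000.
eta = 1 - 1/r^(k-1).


r^(k-1) = 1.7478
eta = 1 - 1/1.7478 = 0.4278 = 42.7841%

42.7841%


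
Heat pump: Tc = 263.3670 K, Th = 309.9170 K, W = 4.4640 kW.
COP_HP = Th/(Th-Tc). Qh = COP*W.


COP = 309.9170 / 46.5500 = 6.6577
Qh = 6.6577 * 4.4640 = 29.7201 kW

COP = 6.6577, Qh = 29.7201 kW


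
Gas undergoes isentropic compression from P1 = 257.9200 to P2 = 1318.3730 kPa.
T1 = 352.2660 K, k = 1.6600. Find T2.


(k-1)/k = 0.3976
(P2/P1)^exp = 1.9130
T2 = 352.2660 * 1.9130 = 673.8833 K

673.8833 K


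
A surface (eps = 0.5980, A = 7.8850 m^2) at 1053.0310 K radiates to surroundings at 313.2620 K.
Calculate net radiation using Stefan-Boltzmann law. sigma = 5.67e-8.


T^4 = 1.2296e+12
Tsurr^4 = 9.6301e+09
Q = 0.5980 * 5.67e-8 * 7.8850 * 1.2200e+12 = 326163.8562 W

326163.8562 W


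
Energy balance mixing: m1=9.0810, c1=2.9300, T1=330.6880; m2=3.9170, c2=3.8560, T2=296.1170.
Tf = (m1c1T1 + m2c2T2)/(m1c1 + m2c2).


num = 13271.2617
den = 41.7113
Tf = 318.1696 K

318.1696 K


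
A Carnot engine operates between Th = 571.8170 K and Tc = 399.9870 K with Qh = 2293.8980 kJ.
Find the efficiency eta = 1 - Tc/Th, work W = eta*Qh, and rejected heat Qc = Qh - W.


eta = 1 - 399.9870/571.8170 = 0.3005
W = 0.3005 * 2293.8980 = 689.3123 kJ
Qc = 2293.8980 - 689.3123 = 1604.5857 kJ

eta = 30.0498%, W = 689.3123 kJ, Qc = 1604.5857 kJ


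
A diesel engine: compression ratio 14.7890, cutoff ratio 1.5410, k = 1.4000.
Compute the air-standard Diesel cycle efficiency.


r^(k-1) = 2.9375
rc^k = 1.8320
eta = 0.6260 = 62.6046%

62.6046%


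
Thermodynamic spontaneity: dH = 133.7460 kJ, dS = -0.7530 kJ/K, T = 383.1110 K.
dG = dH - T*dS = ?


T*dS = 383.1110 * -0.7530 = -288.4826 kJ
dG = 133.7460 + 288.4826 = 422.2286 kJ (non-spontaneous)

dG = 422.2286 kJ, non-spontaneous


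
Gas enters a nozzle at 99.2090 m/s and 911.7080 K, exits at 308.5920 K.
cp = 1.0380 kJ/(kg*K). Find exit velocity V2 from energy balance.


dT = 603.1160 K
2*cp*1000*dT = 1252068.8160
V1^2 = 9842.4257
V2 = sqrt(1261911.2417) = 1123.3482 m/s

1123.3482 m/s


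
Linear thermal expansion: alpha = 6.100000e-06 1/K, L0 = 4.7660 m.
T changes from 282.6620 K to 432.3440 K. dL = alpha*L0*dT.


dT = 149.6820 K
dL = 6.100000e-06 * 4.7660 * 149.6820 = 0.004352 m
L_final = 4.770352 m

dL = 0.004352 m


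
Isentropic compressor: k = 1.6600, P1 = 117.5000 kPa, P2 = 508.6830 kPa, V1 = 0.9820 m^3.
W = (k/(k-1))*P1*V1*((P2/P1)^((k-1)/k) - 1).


(k-1)/k = 0.3976
(P2/P1)^exp = 1.7907
W = 2.5152 * 117.5000 * 0.9820 * (1.7907 - 1) = 229.4785 kJ

229.4785 kJ


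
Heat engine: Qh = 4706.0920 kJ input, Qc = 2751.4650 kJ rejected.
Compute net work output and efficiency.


W = 4706.0920 - 2751.4650 = 1954.6270 kJ
eta = 1954.6270 / 4706.0920 = 0.4153 = 41.5340%

W = 1954.6270 kJ, eta = 41.5340%


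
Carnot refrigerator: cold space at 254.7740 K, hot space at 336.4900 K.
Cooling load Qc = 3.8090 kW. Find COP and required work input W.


COP = 254.7740 / 81.7160 = 3.1178
W = 3.8090 / 3.1178 = 1.2217 kW

COP = 3.1178, W = 1.2217 kW


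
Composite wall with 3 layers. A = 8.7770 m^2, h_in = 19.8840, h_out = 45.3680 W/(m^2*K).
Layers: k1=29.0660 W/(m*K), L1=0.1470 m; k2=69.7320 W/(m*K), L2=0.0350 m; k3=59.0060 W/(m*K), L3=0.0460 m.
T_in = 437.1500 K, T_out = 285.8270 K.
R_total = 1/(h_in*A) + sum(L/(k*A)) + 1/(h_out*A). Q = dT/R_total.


R_conv_in = 1/(19.8840*8.7770) = 0.0057
R_1 = 0.1470/(29.0660*8.7770) = 0.0006
R_2 = 0.0350/(69.7320*8.7770) = 5.7186e-05
R_3 = 0.0460/(59.0060*8.7770) = 8.8821e-05
R_conv_out = 1/(45.3680*8.7770) = 0.0025
R_total = 0.0090 K/W
Q = 151.3230 / 0.0090 = 16882.1376 W

R_total = 0.0090 K/W, Q = 16882.1376 W


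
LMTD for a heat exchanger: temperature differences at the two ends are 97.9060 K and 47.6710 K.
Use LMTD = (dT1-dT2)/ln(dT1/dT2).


dT1/dT2 = 2.0538
ln(dT1/dT2) = 0.7197
LMTD = 50.2350 / 0.7197 = 69.8014 K

69.8014 K


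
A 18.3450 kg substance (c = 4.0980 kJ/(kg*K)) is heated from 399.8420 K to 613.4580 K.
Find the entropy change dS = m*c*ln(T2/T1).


T2/T1 = 1.5343
ln(T2/T1) = 0.4280
dS = 18.3450 * 4.0980 * 0.4280 = 32.1793 kJ/K

32.1793 kJ/K


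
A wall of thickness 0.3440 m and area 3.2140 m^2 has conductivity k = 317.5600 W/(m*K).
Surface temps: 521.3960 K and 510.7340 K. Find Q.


dT = 10.6620 K
Q = 317.5600 * 3.2140 * 10.6620 / 0.3440 = 31633.8391 W

31633.8391 W


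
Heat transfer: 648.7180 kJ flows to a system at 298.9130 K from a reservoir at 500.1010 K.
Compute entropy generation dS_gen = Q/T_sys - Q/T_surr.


dS_sys = 648.7180/298.9130 = 2.1703 kJ/K
dS_surr = -648.7180/500.1010 = -1.2972 kJ/K
dS_gen = 2.1703 - 1.2972 = 0.8731 kJ/K (irreversible)

dS_gen = 0.8731 kJ/K, irreversible


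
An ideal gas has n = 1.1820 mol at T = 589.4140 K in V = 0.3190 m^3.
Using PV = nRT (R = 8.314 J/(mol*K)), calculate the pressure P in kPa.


P = nRT/V = 1.1820 * 8.314 * 589.4140 / 0.3190
= 5792.2586 / 0.3190 = 18157.5505 Pa = 18.1576 kPa

18.1576 kPa


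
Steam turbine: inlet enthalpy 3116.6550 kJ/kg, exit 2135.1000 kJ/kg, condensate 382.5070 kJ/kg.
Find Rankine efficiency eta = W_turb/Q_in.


W = 981.5550 kJ/kg
Q_in = 2734.1480 kJ/kg
eta = 0.3590 = 35.8998%

eta = 35.8998%


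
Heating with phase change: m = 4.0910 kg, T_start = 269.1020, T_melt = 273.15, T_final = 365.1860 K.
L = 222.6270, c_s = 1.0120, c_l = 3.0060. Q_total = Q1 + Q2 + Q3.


Q1 (sensible, solid) = 4.0910 * 1.0120 * 4.0480 = 16.7591 kJ
Q2 (latent) = 4.0910 * 222.6270 = 910.7671 kJ
Q3 (sensible, liquid) = 4.0910 * 3.0060 * 92.0360 = 1131.8169 kJ
Q_total = 2059.3431 kJ

2059.3431 kJ


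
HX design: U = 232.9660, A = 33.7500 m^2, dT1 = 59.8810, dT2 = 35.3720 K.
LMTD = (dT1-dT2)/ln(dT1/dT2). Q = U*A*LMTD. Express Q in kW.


LMTD = 46.5562 K
Q = 232.9660 * 33.7500 * 46.5562 = 366053.1036 W = 366.0531 kW

366.0531 kW


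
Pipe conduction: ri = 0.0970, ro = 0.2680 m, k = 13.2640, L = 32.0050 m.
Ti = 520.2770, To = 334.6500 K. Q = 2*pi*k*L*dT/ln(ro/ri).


dT = 185.6270 K
ln(ro/ri) = 1.0163
Q = 2*pi*13.2640*32.0050*185.6270 / 1.0163 = 487193.7279 W

487193.7279 W


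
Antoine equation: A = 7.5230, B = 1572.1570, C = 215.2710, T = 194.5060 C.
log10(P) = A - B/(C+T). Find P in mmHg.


C+T = 409.7770
B/(C+T) = 3.8366
log10(P) = 7.5230 - 3.8366 = 3.6864
P = 10^3.6864 = 4857.1776 mmHg

4857.1776 mmHg


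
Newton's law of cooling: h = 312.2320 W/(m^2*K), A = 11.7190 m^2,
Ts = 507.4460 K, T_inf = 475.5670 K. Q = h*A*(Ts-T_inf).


dT = 31.8790 K
Q = 312.2320 * 11.7190 * 31.8790 = 116646.7532 W

116646.7532 W


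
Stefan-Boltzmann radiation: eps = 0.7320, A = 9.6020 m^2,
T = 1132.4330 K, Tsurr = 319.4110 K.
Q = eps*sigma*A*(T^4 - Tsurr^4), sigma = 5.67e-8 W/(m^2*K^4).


T^4 = 1.6446e+12
Tsurr^4 = 1.0409e+10
Q = 0.7320 * 5.67e-8 * 9.6020 * 1.6342e+12 = 651251.0431 W

651251.0431 W


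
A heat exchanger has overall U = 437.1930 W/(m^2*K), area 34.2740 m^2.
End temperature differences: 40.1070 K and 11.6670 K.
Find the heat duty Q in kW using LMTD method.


LMTD = 23.0323 K
Q = 437.1930 * 34.2740 * 23.0323 = 345124.4264 W = 345.1244 kW

345.1244 kW


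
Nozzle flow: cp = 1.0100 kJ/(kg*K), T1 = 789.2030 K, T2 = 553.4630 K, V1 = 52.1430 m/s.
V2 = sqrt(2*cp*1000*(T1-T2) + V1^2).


dT = 235.7400 K
2*cp*1000*dT = 476194.8000
V1^2 = 2718.8924
V2 = sqrt(478913.6924) = 692.0359 m/s

692.0359 m/s


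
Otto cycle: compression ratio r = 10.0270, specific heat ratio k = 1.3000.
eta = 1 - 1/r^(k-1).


r^(k-1) = 1.9969
eta = 1 - 1/1.9969 = 0.4992 = 49.9218%

49.9218%


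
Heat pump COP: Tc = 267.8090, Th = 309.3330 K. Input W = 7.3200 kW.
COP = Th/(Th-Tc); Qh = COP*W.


COP = 309.3330 / 41.5240 = 7.4495
Qh = 7.4495 * 7.3200 = 54.5303 kW

COP = 7.4495, Qh = 54.5303 kW


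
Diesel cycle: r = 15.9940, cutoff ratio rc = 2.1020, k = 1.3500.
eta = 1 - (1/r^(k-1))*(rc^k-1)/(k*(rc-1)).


r^(k-1) = 2.6387
rc^k = 2.7262
eta = 0.5603 = 56.0271%

56.0271%


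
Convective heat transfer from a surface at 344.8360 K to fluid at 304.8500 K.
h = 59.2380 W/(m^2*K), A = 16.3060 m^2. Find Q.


dT = 39.9860 K
Q = 59.2380 * 16.3060 * 39.9860 = 38623.8700 W

38623.8700 W


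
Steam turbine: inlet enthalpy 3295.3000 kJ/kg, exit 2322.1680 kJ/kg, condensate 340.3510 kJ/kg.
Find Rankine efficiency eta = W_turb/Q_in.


W = 973.1320 kJ/kg
Q_in = 2954.9490 kJ/kg
eta = 0.3293 = 32.9323%

eta = 32.9323%


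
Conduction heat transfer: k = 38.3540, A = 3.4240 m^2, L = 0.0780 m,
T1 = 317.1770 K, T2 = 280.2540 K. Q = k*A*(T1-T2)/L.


dT = 36.9230 K
Q = 38.3540 * 3.4240 * 36.9230 / 0.0780 = 62165.1230 W

62165.1230 W


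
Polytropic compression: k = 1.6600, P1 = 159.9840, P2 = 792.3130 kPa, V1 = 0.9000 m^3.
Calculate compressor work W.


(k-1)/k = 0.3976
(P2/P1)^exp = 1.8891
W = 2.5152 * 159.9840 * 0.9000 * (1.8891 - 1) = 321.9819 kJ

321.9819 kJ


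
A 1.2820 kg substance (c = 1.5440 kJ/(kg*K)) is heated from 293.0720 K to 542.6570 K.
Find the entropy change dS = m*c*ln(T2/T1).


T2/T1 = 1.8516
ln(T2/T1) = 0.6161
dS = 1.2820 * 1.5440 * 0.6161 = 1.2194 kJ/K

1.2194 kJ/K


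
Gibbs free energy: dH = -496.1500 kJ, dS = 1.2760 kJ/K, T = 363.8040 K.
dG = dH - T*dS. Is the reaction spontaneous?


T*dS = 363.8040 * 1.2760 = 464.2139 kJ
dG = -496.1500 - 464.2139 = -960.3639 kJ (spontaneous)

dG = -960.3639 kJ, spontaneous


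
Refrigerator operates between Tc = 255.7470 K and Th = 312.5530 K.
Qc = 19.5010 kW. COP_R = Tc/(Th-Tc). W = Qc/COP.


COP = 255.7470 / 56.8060 = 4.5021
W = 19.5010 / 4.5021 = 4.3315 kW

COP = 4.5021, W = 4.3315 kW


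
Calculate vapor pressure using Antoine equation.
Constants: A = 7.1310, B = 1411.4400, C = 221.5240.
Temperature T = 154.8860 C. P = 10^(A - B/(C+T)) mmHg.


C+T = 376.4100
B/(C+T) = 3.7497
log10(P) = 7.1310 - 3.7497 = 3.3813
P = 10^3.3813 = 2405.7973 mmHg

2405.7973 mmHg


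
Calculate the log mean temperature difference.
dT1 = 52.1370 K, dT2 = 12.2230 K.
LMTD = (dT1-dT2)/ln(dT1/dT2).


dT1/dT2 = 4.2655
ln(dT1/dT2) = 1.4506
LMTD = 39.9140 / 1.4506 = 27.5164 K

27.5164 K


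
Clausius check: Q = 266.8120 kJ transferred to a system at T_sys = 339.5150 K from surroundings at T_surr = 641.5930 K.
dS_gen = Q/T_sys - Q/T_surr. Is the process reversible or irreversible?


dS_sys = 266.8120/339.5150 = 0.7859 kJ/K
dS_surr = -266.8120/641.5930 = -0.4159 kJ/K
dS_gen = 0.7859 - 0.4159 = 0.3700 kJ/K (irreversible)

dS_gen = 0.3700 kJ/K, irreversible


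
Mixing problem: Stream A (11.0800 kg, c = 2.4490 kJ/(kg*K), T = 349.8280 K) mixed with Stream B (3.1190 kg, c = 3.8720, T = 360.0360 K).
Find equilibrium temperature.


num = 13840.6260
den = 39.2117
Tf = 352.9720 K

352.9720 K


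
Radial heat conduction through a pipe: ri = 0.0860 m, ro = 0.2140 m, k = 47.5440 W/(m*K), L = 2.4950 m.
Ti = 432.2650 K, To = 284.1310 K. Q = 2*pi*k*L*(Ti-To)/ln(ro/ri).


dT = 148.1340 K
ln(ro/ri) = 0.9116
Q = 2*pi*47.5440*2.4950*148.1340 / 0.9116 = 121110.8041 W

121110.8041 W


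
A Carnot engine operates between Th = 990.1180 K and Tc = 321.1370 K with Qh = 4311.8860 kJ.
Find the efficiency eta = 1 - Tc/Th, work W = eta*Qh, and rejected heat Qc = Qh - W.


eta = 1 - 321.1370/990.1180 = 0.6757
W = 0.6757 * 4311.8860 = 2913.3596 kJ
Qc = 4311.8860 - 2913.3596 = 1398.5264 kJ

eta = 67.5658%, W = 2913.3596 kJ, Qc = 1398.5264 kJ


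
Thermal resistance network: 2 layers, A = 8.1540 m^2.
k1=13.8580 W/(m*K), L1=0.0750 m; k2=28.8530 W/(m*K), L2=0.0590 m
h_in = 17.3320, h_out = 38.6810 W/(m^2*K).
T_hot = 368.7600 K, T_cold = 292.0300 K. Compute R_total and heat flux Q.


R_conv_in = 1/(17.3320*8.1540) = 0.0071
R_1 = 0.0750/(13.8580*8.1540) = 0.0007
R_2 = 0.0590/(28.8530*8.1540) = 0.0003
R_conv_out = 1/(38.6810*8.1540) = 0.0032
R_total = 0.0112 K/W
Q = 76.7300 / 0.0112 = 6874.8832 W

R_total = 0.0112 K/W, Q = 6874.8832 W


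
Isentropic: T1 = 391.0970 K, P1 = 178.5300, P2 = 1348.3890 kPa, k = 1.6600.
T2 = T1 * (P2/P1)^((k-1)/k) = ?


(k-1)/k = 0.3976
(P2/P1)^exp = 2.2342
T2 = 391.0970 * 2.2342 = 873.7962 K

873.7962 K


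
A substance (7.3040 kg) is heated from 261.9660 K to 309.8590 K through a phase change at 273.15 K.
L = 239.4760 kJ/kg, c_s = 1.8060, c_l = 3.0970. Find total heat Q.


Q1 (sensible, solid) = 7.3040 * 1.8060 * 11.1840 = 147.5284 kJ
Q2 (latent) = 7.3040 * 239.4760 = 1749.1327 kJ
Q3 (sensible, liquid) = 7.3040 * 3.0970 * 36.7090 = 830.3755 kJ
Q_total = 2727.0366 kJ

2727.0366 kJ


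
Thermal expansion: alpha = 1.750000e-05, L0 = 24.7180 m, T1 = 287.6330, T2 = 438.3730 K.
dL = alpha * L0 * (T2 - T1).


dT = 150.7400 K
dL = 1.750000e-05 * 24.7180 * 150.7400 = 0.065205 m
L_final = 24.783205 m

dL = 0.065205 m


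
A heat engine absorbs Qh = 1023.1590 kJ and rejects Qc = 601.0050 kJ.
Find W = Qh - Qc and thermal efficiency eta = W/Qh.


W = 1023.1590 - 601.0050 = 422.1540 kJ
eta = 422.1540 / 1023.1590 = 0.4126 = 41.2599%

W = 422.1540 kJ, eta = 41.2599%


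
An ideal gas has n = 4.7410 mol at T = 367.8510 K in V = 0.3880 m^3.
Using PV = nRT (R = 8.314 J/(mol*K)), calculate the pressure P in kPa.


P = nRT/V = 4.7410 * 8.314 * 367.8510 / 0.3880
= 14499.4629 / 0.3880 = 37369.7499 Pa = 37.3697 kPa

37.3697 kPa


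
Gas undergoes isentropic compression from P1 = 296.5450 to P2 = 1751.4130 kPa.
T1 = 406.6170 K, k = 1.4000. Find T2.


(k-1)/k = 0.2857
(P2/P1)^exp = 1.6610
T2 = 406.6170 * 1.6610 = 675.3927 K

675.3927 K


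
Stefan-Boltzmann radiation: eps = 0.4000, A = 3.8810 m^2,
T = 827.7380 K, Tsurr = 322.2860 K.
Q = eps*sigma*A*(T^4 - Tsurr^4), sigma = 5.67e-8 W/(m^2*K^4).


T^4 = 4.6943e+11
Tsurr^4 = 1.0789e+10
Q = 0.4000 * 5.67e-8 * 3.8810 * 4.5864e+11 = 40370.1796 W

40370.1796 W


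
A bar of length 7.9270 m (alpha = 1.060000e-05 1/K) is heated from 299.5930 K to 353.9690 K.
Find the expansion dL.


dT = 54.3760 K
dL = 1.060000e-05 * 7.9270 * 54.3760 = 0.004569 m
L_final = 7.931569 m

dL = 0.004569 m


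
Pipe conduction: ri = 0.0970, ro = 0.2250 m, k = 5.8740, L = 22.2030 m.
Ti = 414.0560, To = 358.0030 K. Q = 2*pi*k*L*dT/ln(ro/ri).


dT = 56.0530 K
ln(ro/ri) = 0.8414
Q = 2*pi*5.8740*22.2030*56.0530 / 0.8414 = 54591.7834 W

54591.7834 W


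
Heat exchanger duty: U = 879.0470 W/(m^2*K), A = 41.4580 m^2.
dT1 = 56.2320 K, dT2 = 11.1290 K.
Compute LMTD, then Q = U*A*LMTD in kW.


LMTD = 27.8425 K
Q = 879.0470 * 41.4580 * 27.8425 = 1014680.1756 W = 1014.6802 kW

1014.6802 kW


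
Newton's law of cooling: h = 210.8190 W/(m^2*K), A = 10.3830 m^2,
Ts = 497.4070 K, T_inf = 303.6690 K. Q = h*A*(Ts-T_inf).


dT = 193.7380 K
Q = 210.8190 * 10.3830 * 193.7380 = 424079.6327 W

424079.6327 W


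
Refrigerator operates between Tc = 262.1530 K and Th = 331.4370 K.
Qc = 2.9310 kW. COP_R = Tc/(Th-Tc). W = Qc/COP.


COP = 262.1530 / 69.2840 = 3.7837
W = 2.9310 / 3.7837 = 0.7746 kW

COP = 3.7837, W = 0.7746 kW


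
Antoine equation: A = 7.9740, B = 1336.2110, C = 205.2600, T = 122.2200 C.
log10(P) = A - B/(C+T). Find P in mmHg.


C+T = 327.4800
B/(C+T) = 4.0803
log10(P) = 7.9740 - 4.0803 = 3.8937
P = 10^3.8937 = 7829.1972 mmHg

7829.1972 mmHg


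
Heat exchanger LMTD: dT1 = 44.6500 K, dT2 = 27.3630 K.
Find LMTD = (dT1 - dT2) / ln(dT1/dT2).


dT1/dT2 = 1.6318
ln(dT1/dT2) = 0.4897
LMTD = 17.2870 / 0.4897 = 35.3039 K

35.3039 K


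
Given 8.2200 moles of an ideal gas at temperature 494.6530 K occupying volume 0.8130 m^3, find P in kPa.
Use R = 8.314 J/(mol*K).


P = nRT/V = 8.2200 * 8.314 * 494.6530 / 0.8130
= 33805.1202 / 0.8130 = 41580.7137 Pa = 41.5807 kPa

41.5807 kPa


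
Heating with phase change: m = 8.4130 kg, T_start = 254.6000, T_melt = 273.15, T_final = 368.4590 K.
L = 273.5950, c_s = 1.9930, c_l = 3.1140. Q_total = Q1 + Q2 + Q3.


Q1 (sensible, solid) = 8.4130 * 1.9930 * 18.5500 = 311.0299 kJ
Q2 (latent) = 8.4130 * 273.5950 = 2301.7547 kJ
Q3 (sensible, liquid) = 8.4130 * 3.1140 * 95.3090 = 2496.9130 kJ
Q_total = 5109.6976 kJ

5109.6976 kJ


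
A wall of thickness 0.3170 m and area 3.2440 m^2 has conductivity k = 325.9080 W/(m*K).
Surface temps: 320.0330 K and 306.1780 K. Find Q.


dT = 13.8550 K
Q = 325.9080 * 3.2440 * 13.8550 / 0.3170 = 46208.6345 W

46208.6345 W


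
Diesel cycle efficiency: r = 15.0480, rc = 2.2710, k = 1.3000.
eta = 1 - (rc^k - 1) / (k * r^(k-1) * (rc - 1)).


r^(k-1) = 2.2555
rc^k = 2.9046
eta = 0.4889 = 48.8948%

48.8948%


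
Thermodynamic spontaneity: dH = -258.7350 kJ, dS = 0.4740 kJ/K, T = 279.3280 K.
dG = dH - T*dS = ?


T*dS = 279.3280 * 0.4740 = 132.4015 kJ
dG = -258.7350 - 132.4015 = -391.1365 kJ (spontaneous)

dG = -391.1365 kJ, spontaneous


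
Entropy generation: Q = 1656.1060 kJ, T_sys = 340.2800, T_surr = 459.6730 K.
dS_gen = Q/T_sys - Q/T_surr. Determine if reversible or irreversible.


dS_sys = 1656.1060/340.2800 = 4.8669 kJ/K
dS_surr = -1656.1060/459.6730 = -3.6028 kJ/K
dS_gen = 4.8669 - 3.6028 = 1.2641 kJ/K (irreversible)

dS_gen = 1.2641 kJ/K, irreversible


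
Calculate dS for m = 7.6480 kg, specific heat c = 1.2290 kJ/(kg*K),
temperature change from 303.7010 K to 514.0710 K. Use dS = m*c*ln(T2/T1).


T2/T1 = 1.6927
ln(T2/T1) = 0.5263
dS = 7.6480 * 1.2290 * 0.5263 = 4.9471 kJ/K

4.9471 kJ/K


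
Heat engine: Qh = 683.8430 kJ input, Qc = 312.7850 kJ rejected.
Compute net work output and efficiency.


W = 683.8430 - 312.7850 = 371.0580 kJ
eta = 371.0580 / 683.8430 = 0.5426 = 54.2607%

W = 371.0580 kJ, eta = 54.2607%


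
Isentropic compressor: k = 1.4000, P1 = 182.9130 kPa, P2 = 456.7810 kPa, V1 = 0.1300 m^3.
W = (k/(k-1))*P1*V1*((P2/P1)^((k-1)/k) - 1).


(k-1)/k = 0.2857
(P2/P1)^exp = 1.2989
W = 3.5000 * 182.9130 * 0.1300 * (1.2989 - 1) = 24.8724 kJ

24.8724 kJ


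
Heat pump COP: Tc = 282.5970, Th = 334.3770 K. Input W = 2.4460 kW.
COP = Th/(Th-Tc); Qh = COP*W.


COP = 334.3770 / 51.7800 = 6.4576
Qh = 6.4576 * 2.4460 = 15.7954 kW

COP = 6.4576, Qh = 15.7954 kW


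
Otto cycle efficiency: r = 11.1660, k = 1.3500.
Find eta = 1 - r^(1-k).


r^(k-1) = 2.3268
eta = 1 - 1/2.3268 = 0.5702 = 57.0230%

57.0230%


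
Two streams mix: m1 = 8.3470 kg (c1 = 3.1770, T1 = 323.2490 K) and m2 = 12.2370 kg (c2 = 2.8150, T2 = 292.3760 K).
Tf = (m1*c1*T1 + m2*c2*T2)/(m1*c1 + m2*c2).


num = 18643.5738
den = 60.9656
Tf = 305.8049 K

305.8049 K


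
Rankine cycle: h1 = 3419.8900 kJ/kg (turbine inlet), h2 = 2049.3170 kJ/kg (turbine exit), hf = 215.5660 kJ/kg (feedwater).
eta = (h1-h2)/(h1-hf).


W = 1370.5730 kJ/kg
Q_in = 3204.3240 kJ/kg
eta = 0.4277 = 42.7726%

eta = 42.7726%


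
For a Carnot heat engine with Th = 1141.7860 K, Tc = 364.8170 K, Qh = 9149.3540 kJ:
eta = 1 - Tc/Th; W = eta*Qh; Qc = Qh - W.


eta = 1 - 364.8170/1141.7860 = 0.6805
W = 0.6805 * 9149.3540 = 6226.0042 kJ
Qc = 9149.3540 - 6226.0042 = 2923.3498 kJ

eta = 68.0486%, W = 6226.0042 kJ, Qc = 2923.3498 kJ


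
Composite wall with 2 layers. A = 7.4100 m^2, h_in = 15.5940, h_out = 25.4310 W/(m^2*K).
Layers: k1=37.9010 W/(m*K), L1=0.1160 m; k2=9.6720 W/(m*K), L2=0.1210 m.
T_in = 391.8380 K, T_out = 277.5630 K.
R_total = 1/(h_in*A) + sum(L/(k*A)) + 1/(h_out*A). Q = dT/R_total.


R_conv_in = 1/(15.5940*7.4100) = 0.0087
R_1 = 0.1160/(37.9010*7.4100) = 0.0004
R_2 = 0.1210/(9.6720*7.4100) = 0.0017
R_conv_out = 1/(25.4310*7.4100) = 0.0053
R_total = 0.0161 K/W
Q = 114.2750 / 0.0161 = 7114.5681 W

R_total = 0.0161 K/W, Q = 7114.5681 W


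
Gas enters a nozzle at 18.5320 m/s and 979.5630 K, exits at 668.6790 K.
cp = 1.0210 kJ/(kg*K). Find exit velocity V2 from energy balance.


dT = 310.8840 K
2*cp*1000*dT = 634825.1280
V1^2 = 343.4350
V2 = sqrt(635168.5630) = 796.9746 m/s

796.9746 m/s


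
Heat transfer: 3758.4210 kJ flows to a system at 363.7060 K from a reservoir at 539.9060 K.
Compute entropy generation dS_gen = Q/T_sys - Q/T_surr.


dS_sys = 3758.4210/363.7060 = 10.3337 kJ/K
dS_surr = -3758.4210/539.9060 = -6.9613 kJ/K
dS_gen = 10.3337 - 6.9613 = 3.3724 kJ/K (irreversible)

dS_gen = 3.3724 kJ/K, irreversible


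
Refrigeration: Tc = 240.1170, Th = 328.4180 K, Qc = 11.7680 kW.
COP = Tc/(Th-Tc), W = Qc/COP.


COP = 240.1170 / 88.3010 = 2.7193
W = 11.7680 / 2.7193 = 4.3276 kW

COP = 2.7193, W = 4.3276 kW


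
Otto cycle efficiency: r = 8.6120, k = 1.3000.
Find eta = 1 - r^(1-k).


r^(k-1) = 1.9078
eta = 1 - 1/1.9078 = 0.4758 = 47.5834%

47.5834%


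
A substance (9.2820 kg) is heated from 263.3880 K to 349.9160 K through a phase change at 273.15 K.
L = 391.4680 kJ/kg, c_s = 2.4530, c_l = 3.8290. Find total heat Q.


Q1 (sensible, solid) = 9.2820 * 2.4530 * 9.7620 = 222.2685 kJ
Q2 (latent) = 9.2820 * 391.4680 = 3633.6060 kJ
Q3 (sensible, liquid) = 9.2820 * 3.8290 * 76.7660 = 2728.3234 kJ
Q_total = 6584.1978 kJ

6584.1978 kJ
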